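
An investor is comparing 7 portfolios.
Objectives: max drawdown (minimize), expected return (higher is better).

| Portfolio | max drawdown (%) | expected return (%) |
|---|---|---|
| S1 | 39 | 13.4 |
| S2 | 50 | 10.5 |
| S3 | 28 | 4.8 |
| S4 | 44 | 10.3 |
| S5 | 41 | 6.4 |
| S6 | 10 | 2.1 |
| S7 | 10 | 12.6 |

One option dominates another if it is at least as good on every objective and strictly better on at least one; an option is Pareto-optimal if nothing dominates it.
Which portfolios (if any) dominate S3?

S7

S7: max drawdown 10≤28, expected return 12.6≥4.8 — dominates S3.
Others (S1, S2, S4, S5, S6) are each worse than S3 on at least one objective.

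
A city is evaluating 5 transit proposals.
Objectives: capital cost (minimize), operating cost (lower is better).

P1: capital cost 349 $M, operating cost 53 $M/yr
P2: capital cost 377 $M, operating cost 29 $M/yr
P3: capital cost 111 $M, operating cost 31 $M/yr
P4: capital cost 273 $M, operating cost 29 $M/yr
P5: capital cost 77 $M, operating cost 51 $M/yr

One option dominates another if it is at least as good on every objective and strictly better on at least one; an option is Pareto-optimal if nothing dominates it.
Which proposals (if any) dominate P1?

P3, P4, P5

P3: capital cost 111≤349, operating cost 31≤53 — dominates P1.
P4: capital cost 273≤349, operating cost 29≤53 — dominates P1.
P5: capital cost 77≤349, operating cost 51≤53 — dominates P1.
Others (P2) are each worse than P1 on at least one objective.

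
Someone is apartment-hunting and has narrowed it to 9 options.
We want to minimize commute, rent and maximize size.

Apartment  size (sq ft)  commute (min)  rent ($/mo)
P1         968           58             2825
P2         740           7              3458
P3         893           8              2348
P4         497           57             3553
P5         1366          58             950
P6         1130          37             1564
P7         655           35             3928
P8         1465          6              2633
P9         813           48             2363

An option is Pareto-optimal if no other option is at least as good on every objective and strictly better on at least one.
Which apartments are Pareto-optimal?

P3, P5, P6, P8

P1: dominated by P5 (size 1366≥968, commute 58≤58, rent 950≤2825).
P2: dominated by P8 (size 1465≥740, commute 6≤7, rent 2633≤3458).
P3: not dominated.
P4: dominated by P2 (size 740≥497, commute 7≤57, rent 3458≤3553).
P5: not dominated (best rent).
P6: not dominated.
P7: dominated by P2 (size 740≥655, commute 7≤35, rent 3458≤3928).
P8: not dominated (best size).
P9: dominated by P3 (size 893≥813, commute 8≤48, rent 2348≤2363).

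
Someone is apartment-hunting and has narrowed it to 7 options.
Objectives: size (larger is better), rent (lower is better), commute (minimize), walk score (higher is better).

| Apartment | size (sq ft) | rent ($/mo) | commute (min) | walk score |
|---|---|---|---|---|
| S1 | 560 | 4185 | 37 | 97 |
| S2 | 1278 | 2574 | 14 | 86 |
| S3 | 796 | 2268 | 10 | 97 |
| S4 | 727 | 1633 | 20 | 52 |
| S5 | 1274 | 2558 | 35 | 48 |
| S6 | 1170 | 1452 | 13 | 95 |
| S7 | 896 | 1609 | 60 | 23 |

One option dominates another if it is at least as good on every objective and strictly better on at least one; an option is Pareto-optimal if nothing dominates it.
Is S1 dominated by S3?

Yes

S3 vs S1: size 796≥560, rent 2268≤4185, commute 10≤37, walk score 97≥97 — S3 is at least as good on every objective with at least one strict improvement.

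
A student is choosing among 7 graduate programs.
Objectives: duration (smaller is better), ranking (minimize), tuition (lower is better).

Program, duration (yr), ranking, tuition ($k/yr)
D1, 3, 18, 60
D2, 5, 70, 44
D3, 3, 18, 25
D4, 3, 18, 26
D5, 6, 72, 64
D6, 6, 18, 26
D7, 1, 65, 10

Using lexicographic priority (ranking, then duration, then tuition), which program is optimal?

First minimize ranking: best is 18, kept {D1, D3, D4, D6}.
Then minimize duration: best is 3, kept {D1, D3, D4}.
Then minimize tuition: best is 25, kept {D3}.

D3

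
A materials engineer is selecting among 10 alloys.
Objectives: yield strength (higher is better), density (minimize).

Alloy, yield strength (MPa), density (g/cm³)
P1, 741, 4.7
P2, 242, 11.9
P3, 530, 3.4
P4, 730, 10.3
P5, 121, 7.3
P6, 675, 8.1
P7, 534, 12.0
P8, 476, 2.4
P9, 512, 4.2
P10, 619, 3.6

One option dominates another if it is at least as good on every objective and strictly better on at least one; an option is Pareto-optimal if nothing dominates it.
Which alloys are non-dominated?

P1: not dominated (best yield strength).
P2: dominated by P1 (yield strength 741≥242, density 4.7≤11.9).
P3: not dominated.
P4: dominated by P1 (yield strength 741≥730, density 4.7≤10.3).
P5: dominated by P1 (yield strength 741≥121, density 4.7≤7.3).
P6: dominated by P1 (yield strength 741≥675, density 4.7≤8.1).
P7: dominated by P1 (yield strength 741≥534, density 4.7≤12.0).
P8: not dominated (best density).
P9: dominated by P3 (yield strength 530≥512, density 3.4≤4.2).
P10: not dominated.

P1, P3, P8, P10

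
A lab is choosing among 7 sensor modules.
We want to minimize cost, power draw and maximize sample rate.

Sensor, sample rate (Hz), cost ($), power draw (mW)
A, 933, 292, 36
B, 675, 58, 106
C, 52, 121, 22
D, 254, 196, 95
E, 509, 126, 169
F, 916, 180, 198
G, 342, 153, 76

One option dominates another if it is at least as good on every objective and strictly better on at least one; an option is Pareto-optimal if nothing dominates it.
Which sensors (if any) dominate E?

B: sample rate 675≥509, cost 58≤126, power draw 106≤169 — dominates E.
Others (A, C, D, F, G) are each worse than E on at least one objective.

B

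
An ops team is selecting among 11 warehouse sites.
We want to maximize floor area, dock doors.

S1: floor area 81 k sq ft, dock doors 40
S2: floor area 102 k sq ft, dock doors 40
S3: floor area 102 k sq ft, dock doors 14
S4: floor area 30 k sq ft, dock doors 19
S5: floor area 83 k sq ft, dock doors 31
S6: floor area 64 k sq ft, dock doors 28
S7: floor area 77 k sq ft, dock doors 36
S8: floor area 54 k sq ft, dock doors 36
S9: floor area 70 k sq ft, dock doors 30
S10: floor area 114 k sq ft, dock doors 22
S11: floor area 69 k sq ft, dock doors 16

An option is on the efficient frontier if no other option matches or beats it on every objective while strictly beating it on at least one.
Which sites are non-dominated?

S2, S10

S1: dominated by S2 (floor area 102≥81, dock doors 40≥40).
S2: not dominated.
S3: dominated by S2 (floor area 102≥102, dock doors 40≥14).
S4: dominated by S1 (floor area 81≥30, dock doors 40≥19).
S5: dominated by S2 (floor area 102≥83, dock doors 40≥31).
S6: dominated by S1 (floor area 81≥64, dock doors 40≥28).
S7: dominated by S1 (floor area 81≥77, dock doors 40≥36).
S8: dominated by S1 (floor area 81≥54, dock doors 40≥36).
S9: dominated by S1 (floor area 81≥70, dock doors 40≥30).
S10: not dominated (best floor area).
S11: dominated by S1 (floor area 81≥69, dock doors 40≥16).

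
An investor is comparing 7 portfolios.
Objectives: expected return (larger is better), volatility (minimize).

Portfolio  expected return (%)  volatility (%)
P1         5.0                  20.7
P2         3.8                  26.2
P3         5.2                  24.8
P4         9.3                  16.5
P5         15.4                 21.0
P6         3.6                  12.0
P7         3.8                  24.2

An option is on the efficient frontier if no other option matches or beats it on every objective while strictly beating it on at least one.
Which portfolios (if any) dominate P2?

P1, P3, P4, P5, P7

P1: expected return 5.0≥3.8, volatility 20.7≤26.2 — dominates P2.
P3: expected return 5.2≥3.8, volatility 24.8≤26.2 — dominates P2.
P4: expected return 9.3≥3.8, volatility 16.5≤26.2 — dominates P2.
P5: expected return 15.4≥3.8, volatility 21.0≤26.2 — dominates P2.
P7: expected return 3.8≥3.8, volatility 24.2≤26.2 — dominates P2.
Others (P6) are each worse than P2 on at least one objective.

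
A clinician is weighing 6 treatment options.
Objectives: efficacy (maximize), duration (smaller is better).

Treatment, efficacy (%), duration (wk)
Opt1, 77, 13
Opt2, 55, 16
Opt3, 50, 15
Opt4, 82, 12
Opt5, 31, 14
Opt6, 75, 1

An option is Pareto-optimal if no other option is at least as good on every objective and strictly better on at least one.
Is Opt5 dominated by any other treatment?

Opt1 vs Opt5: efficacy 77≥31, duration 13≤14 — Opt1 is at least as good on every objective and strictly better on at least one, so Opt1 dominates Opt5.

Yes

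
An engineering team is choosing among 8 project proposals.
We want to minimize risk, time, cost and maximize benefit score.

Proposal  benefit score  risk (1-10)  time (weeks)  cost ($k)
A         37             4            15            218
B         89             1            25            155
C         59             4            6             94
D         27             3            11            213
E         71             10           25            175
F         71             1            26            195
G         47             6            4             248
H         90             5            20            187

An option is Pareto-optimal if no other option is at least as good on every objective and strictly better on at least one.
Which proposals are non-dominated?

B, C, D, G, H

A: dominated by C (benefit score 59≥37, risk 4≤4, time 6≤15, cost 94≤218).
B: not dominated.
C: not dominated (best cost).
D: not dominated.
E: dominated by B (benefit score 89≥71, risk 1≤10, time 25≤25, cost 155≤175).
F: dominated by B (benefit score 89≥71, risk 1≤1, time 25≤26, cost 155≤195).
G: not dominated (best time).
H: not dominated (best benefit score).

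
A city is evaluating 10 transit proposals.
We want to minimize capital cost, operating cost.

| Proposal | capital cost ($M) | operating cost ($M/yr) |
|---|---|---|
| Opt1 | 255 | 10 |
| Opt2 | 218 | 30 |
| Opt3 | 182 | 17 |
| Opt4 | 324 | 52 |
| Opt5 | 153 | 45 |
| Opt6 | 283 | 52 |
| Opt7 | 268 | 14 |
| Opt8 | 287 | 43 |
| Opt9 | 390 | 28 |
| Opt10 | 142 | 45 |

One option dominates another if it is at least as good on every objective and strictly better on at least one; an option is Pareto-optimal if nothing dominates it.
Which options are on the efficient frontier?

Opt1: not dominated (best operating cost).
Opt2: dominated by Opt3 (capital cost 182≤218, operating cost 17≤30).
Opt3: not dominated.
Opt4: dominated by Opt1 (capital cost 255≤324, operating cost 10≤52).
Opt5: dominated by Opt10 (capital cost 142≤153, operating cost 45≤45).
Opt6: dominated by Opt1 (capital cost 255≤283, operating cost 10≤52).
Opt7: dominated by Opt1 (capital cost 255≤268, operating cost 10≤14).
Opt8: dominated by Opt1 (capital cost 255≤287, operating cost 10≤43).
Opt9: dominated by Opt1 (capital cost 255≤390, operating cost 10≤28).
Opt10: not dominated (best capital cost).

Opt1, Opt3, Opt10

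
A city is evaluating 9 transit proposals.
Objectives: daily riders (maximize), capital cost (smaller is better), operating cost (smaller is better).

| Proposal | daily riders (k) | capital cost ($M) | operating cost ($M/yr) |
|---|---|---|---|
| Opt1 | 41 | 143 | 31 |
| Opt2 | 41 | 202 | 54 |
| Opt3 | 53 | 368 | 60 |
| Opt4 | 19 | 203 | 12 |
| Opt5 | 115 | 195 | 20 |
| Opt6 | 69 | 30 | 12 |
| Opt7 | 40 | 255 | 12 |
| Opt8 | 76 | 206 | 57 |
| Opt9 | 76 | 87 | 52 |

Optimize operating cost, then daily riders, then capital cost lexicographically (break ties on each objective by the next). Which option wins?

First minimize operating cost: best is 12, kept {Opt4, Opt6, Opt7}.
Then maximize daily riders: best is 69, kept {Opt6}.

Opt6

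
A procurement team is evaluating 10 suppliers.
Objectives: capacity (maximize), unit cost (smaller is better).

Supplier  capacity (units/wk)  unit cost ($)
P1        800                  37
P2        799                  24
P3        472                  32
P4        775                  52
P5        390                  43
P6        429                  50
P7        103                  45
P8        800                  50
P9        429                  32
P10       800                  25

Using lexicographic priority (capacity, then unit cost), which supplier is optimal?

First maximize capacity: best is 800, kept {P1, P8, P10}.
Then minimize unit cost: best is 25, kept {P10}.

P10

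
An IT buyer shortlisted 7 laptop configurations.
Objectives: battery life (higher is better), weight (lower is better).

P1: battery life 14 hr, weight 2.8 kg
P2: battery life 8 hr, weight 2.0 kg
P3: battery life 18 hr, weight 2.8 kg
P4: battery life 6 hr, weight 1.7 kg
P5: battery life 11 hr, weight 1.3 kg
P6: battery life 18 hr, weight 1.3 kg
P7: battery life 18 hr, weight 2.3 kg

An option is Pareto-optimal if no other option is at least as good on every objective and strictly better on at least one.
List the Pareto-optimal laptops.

P6

P1: dominated by P3 (battery life 18≥14, weight 2.8≤2.8).
P2: dominated by P5 (battery life 11≥8, weight 1.3≤2.0).
P3: dominated by P6 (battery life 18≥18, weight 1.3≤2.8).
P4: dominated by P5 (battery life 11≥6, weight 1.3≤1.7).
P5: dominated by P6 (battery life 18≥11, weight 1.3≤1.3).
P6: not dominated.
P7: dominated by P6 (battery life 18≥18, weight 1.3≤2.3).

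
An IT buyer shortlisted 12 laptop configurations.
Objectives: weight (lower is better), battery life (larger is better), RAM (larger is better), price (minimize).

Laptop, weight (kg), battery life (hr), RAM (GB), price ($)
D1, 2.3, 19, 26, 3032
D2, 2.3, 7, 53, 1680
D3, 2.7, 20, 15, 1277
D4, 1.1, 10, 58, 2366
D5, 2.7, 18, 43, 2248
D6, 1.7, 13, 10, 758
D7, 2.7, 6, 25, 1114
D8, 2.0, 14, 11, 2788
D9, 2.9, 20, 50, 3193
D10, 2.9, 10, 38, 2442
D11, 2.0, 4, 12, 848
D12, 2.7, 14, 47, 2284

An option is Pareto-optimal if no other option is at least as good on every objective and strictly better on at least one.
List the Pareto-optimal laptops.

D1: not dominated.
D2: not dominated.
D3: not dominated.
D4: not dominated (best weight).
D5: not dominated.
D6: not dominated (best price).
D7: not dominated.
D8: not dominated.
D9: not dominated.
D10: dominated by D4 (weight 1.1≤2.9, battery life 10≥10, RAM 58≥38, price 2366≤2442).
D11: not dominated.
D12: not dominated.

D1, D2, D3, D4, D5, D6, D7, D8, D9, D11, D12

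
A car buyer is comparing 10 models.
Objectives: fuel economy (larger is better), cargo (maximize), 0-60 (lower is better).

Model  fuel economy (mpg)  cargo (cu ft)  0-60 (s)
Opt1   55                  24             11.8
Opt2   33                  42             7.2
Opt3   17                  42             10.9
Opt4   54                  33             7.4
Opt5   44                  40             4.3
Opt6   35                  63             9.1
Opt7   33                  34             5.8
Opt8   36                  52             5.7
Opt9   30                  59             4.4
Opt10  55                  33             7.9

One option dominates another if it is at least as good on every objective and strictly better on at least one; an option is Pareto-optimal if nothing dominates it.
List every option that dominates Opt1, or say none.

Opt10: fuel economy 55≥55, cargo 33≥24, 0-60 7.9≤11.8 — dominates Opt1.
Others (Opt2, Opt3, Opt4, Opt5, Opt6, Opt7, Opt8, Opt9) are each worse than Opt1 on at least one objective.

Opt10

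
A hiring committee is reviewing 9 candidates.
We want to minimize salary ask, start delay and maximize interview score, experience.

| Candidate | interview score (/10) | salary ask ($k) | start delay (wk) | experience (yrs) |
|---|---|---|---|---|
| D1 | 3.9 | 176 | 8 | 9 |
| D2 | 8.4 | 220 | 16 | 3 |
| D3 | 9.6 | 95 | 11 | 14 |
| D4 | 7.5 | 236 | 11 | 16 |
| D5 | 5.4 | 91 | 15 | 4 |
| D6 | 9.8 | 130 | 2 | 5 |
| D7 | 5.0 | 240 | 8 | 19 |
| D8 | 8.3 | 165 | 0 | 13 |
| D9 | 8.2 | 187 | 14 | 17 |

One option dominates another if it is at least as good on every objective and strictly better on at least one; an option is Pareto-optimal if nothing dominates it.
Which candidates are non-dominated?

D3, D4, D5, D6, D7, D8, D9

D1: dominated by D8 (interview score 8.3≥3.9, salary ask 165≤176, start delay 0≤8, experience 13≥9).
D2: dominated by D3 (interview score 9.6≥8.4, salary ask 95≤220, start delay 11≤16, experience 14≥3).
D3: not dominated.
D4: not dominated.
D5: not dominated (best salary ask).
D6: not dominated (best interview score).
D7: not dominated (best experience).
D8: not dominated (best start delay).
D9: not dominated.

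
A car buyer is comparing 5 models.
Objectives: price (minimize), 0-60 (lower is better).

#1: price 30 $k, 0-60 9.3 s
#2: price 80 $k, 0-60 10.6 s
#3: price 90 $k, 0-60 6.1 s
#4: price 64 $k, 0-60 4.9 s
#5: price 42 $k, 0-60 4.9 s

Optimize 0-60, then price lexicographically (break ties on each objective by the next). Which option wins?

First minimize 0-60: best is 4.9, kept {#4, #5}.
Then minimize price: best is 42, kept {#5}.

#5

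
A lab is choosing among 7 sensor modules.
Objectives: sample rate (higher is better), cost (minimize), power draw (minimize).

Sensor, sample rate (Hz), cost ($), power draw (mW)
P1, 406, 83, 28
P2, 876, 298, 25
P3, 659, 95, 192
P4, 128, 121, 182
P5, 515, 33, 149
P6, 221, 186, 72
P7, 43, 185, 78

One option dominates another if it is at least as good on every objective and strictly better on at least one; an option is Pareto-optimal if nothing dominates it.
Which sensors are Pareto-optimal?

P1: not dominated.
P2: not dominated (best sample rate).
P3: not dominated.
P4: dominated by P1 (sample rate 406≥128, cost 83≤121, power draw 28≤182).
P5: not dominated (best cost).
P6: dominated by P1 (sample rate 406≥221, cost 83≤186, power draw 28≤72).
P7: dominated by P1 (sample rate 406≥43, cost 83≤185, power draw 28≤78).

P1, P2, P3, P5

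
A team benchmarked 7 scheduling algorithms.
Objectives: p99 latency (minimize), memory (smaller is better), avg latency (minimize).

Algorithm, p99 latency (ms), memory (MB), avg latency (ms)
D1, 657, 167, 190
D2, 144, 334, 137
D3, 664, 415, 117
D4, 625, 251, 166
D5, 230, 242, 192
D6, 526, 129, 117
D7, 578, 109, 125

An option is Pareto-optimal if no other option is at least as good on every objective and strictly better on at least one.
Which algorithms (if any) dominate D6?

D1: worse on p99 latency (657 vs 526).
D2: worse on memory (334 vs 129).
D3: worse on p99 latency (664 vs 526).
D4: worse on p99 latency (625 vs 526).
D5: worse on memory (242 vs 129).
D7: worse on p99 latency (578 vs 526).
No option dominates D6.

none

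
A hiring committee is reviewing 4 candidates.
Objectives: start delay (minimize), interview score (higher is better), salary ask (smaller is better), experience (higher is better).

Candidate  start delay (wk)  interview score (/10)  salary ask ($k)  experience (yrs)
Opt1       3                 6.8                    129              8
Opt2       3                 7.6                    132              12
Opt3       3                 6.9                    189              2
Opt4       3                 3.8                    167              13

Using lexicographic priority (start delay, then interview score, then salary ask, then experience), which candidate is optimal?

First minimize start delay: best is 3, kept {Opt1, Opt2, Opt3, Opt4}.
Then maximize interview score: best is 7.6, kept {Opt2}.

Opt2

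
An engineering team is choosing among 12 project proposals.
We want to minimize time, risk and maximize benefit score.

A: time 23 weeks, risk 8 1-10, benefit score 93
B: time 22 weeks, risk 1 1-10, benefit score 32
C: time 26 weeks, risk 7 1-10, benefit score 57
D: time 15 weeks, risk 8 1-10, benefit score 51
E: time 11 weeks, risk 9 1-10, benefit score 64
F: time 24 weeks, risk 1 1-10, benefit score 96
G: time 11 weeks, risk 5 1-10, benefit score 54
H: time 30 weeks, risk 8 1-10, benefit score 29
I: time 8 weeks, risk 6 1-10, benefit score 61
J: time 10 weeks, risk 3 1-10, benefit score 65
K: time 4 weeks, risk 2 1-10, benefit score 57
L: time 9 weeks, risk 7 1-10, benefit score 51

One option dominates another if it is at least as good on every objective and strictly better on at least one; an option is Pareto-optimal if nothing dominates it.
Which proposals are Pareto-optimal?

A, B, F, I, J, K

A: not dominated.
B: not dominated.
C: dominated by F (time 24≤26, risk 1≤7, benefit score 96≥57).
D: dominated by G (time 11≤15, risk 5≤8, benefit score 54≥51).
E: dominated by J (time 10≤11, risk 3≤9, benefit score 65≥64).
F: not dominated (best benefit score).
G: dominated by J (time 10≤11, risk 3≤5, benefit score 65≥54).
H: dominated by A (time 23≤30, risk 8≤8, benefit score 93≥29).
I: not dominated.
J: not dominated.
K: not dominated (best time).
L: dominated by I (time 8≤9, risk 6≤7, benefit score 61≥51).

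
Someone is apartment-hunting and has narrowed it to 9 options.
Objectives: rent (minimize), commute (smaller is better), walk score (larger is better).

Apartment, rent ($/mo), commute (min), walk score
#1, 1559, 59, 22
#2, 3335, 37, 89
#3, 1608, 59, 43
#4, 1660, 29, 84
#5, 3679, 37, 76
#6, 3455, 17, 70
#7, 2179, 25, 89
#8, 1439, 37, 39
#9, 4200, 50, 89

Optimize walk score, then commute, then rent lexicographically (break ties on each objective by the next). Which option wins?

#7

First maximize walk score: best is 89, kept {#2, #7, #9}.
Then minimize commute: best is 25, kept {#7}.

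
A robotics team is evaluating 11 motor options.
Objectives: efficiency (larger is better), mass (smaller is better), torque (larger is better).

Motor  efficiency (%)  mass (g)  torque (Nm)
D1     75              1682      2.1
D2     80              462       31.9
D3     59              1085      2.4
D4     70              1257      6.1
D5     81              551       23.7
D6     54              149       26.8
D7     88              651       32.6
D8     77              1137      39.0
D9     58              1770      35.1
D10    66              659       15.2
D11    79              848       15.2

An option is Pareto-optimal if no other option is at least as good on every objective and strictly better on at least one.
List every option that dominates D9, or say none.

D8: efficiency 77≥58, mass 1137≤1770, torque 39.0≥35.1 — dominates D9.
Others (D1, D2, D3, D4, D5, D6, D7, D10, D11) are each worse than D9 on at least one objective.

D8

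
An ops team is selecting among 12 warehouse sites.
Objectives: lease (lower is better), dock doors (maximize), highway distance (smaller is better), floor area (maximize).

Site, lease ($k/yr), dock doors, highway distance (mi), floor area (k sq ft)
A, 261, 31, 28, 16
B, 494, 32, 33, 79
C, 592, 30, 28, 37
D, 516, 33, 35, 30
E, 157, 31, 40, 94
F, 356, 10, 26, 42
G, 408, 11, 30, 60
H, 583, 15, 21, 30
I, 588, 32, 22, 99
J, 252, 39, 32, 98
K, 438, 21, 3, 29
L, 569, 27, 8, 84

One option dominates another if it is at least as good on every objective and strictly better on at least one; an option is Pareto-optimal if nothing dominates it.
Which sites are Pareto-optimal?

A: not dominated.
B: dominated by J (lease 252≤494, dock doors 39≥32, highway distance 32≤33, floor area 98≥79).
C: dominated by I (lease 588≤592, dock doors 32≥30, highway distance 22≤28, floor area 99≥37).
D: dominated by J (lease 252≤516, dock doors 39≥33, highway distance 32≤35, floor area 98≥30).
E: not dominated (best lease).
F: not dominated.
G: not dominated.
H: dominated by L (lease 569≤583, dock doors 27≥15, highway distance 8≤21, floor area 84≥30).
I: not dominated (best floor area).
J: not dominated (best dock doors).
K: not dominated (best highway distance).
L: not dominated.

A, E, F, G, I, J, K, L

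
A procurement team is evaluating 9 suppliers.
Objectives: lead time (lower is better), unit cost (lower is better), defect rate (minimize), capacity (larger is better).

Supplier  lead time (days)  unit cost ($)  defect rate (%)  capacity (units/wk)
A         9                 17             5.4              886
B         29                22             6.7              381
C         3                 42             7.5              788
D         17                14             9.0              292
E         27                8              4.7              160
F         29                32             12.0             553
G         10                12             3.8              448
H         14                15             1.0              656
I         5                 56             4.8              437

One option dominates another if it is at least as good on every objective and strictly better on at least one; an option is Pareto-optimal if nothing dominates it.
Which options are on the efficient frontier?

A, C, E, G, H, I

A: not dominated (best capacity).
B: dominated by A (lead time 9≤29, unit cost 17≤22, defect rate 5.4≤6.7, capacity 886≥381).
C: not dominated (best lead time).
D: dominated by G (lead time 10≤17, unit cost 12≤14, defect rate 3.8≤9.0, capacity 448≥292).
E: not dominated (best unit cost).
F: dominated by A (lead time 9≤29, unit cost 17≤32, defect rate 5.4≤12.0, capacity 886≥553).
G: not dominated.
H: not dominated (best defect rate).
I: not dominated.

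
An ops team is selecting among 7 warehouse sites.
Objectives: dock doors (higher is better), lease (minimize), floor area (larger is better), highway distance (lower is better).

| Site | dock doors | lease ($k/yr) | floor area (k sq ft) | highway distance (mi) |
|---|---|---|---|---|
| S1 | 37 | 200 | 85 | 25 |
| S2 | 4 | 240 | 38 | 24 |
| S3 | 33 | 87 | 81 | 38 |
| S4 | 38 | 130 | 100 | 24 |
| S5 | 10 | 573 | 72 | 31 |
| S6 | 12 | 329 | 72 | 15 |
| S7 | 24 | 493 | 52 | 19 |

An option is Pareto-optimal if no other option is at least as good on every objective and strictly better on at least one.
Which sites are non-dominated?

S3, S4, S6, S7

S1: dominated by S4 (dock doors 38≥37, lease 130≤200, floor area 100≥85, highway distance 24≤25).
S2: dominated by S4 (dock doors 38≥4, lease 130≤240, floor area 100≥38, highway distance 24≤24).
S3: not dominated (best lease).
S4: not dominated (best dock doors).
S5: dominated by S1 (dock doors 37≥10, lease 200≤573, floor area 85≥72, highway distance 25≤31).
S6: not dominated (best highway distance).
S7: not dominated.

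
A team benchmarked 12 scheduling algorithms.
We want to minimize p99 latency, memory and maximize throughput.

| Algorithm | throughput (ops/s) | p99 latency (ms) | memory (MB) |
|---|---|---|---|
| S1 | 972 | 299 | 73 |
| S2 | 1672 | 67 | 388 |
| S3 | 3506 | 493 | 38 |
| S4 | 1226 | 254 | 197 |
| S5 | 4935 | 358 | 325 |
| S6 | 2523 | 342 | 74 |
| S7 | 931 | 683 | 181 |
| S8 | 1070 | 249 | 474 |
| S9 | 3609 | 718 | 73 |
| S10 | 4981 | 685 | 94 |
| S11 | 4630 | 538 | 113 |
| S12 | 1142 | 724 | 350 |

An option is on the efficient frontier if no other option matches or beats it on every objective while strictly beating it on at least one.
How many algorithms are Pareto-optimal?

S1: not dominated.
S2: not dominated (best p99 latency).
S3: not dominated (best memory).
S4: not dominated.
S5: not dominated.
S6: not dominated.
S7: dominated by S1 (throughput 972≥931, p99 latency 299≤683, memory 73≤181).
S8: dominated by S2 (throughput 1672≥1070, p99 latency 67≤249, memory 388≤474).
S9: not dominated.
S10: not dominated (best throughput).
S11: not dominated.
S12: dominated by S3 (throughput 3506≥1142, p99 latency 493≤724, memory 38≤350).
Pareto-optimal: S1, S2, S3, S4, S5, S6, S9, S10, S11 → 9.

9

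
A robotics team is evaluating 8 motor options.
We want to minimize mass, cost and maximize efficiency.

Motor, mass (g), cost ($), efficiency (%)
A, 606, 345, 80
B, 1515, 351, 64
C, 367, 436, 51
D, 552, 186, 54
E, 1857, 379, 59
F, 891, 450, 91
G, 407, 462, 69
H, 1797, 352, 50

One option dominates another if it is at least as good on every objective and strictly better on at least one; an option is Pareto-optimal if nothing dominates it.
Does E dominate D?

E vs D: E is worse on mass (1857 vs 552), so it does not dominate D.

No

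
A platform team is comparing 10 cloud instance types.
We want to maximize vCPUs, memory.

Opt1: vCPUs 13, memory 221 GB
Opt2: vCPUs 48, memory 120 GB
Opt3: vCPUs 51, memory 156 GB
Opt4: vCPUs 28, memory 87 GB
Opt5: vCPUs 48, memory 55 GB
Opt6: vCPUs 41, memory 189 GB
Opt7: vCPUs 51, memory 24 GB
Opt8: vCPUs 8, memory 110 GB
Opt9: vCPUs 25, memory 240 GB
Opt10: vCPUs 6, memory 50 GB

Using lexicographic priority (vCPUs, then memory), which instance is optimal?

Opt3

First maximize vCPUs: best is 51, kept {Opt3, Opt7}.
Then maximize memory: best is 156, kept {Opt3}.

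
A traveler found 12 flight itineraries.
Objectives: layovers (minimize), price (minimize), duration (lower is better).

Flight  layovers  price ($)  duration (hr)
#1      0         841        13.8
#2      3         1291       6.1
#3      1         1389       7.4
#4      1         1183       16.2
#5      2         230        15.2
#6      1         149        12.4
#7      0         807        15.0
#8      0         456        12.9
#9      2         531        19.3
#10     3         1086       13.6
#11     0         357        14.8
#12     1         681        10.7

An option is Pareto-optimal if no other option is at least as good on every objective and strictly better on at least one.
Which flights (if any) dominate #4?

#1: layovers 0≤1, price 841≤1183, duration 13.8≤16.2 — dominates #4.
#6: layovers 1≤1, price 149≤1183, duration 12.4≤16.2 — dominates #4.
#7: layovers 0≤1, price 807≤1183, duration 15.0≤16.2 — dominates #4.
#8: layovers 0≤1, price 456≤1183, duration 12.9≤16.2 — dominates #4.
#11: layovers 0≤1, price 357≤1183, duration 14.8≤16.2 — dominates #4.
#12: layovers 1≤1, price 681≤1183, duration 10.7≤16.2 — dominates #4.
Others (#2, #3, #5, #9, #10) are each worse than #4 on at least one objective.

#1, #6, #7, #8, #11, #12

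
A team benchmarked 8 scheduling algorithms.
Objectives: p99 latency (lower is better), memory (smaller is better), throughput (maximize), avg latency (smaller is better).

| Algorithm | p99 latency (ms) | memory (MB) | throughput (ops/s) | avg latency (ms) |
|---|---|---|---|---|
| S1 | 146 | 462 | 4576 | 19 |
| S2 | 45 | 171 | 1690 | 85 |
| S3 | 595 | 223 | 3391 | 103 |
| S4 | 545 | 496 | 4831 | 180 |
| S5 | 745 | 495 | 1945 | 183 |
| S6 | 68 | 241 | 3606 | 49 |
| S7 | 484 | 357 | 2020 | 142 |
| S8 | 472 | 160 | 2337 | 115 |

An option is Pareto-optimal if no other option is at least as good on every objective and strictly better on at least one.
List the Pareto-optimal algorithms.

S1: not dominated (best avg latency).
S2: not dominated (best p99 latency).
S3: not dominated.
S4: not dominated (best throughput).
S5: dominated by S1 (p99 latency 146≤745, memory 462≤495, throughput 4576≥1945, avg latency 19≤183).
S6: not dominated.
S7: dominated by S6 (p99 latency 68≤484, memory 241≤357, throughput 3606≥2020, avg latency 49≤142).
S8: not dominated (best memory).

S1, S2, S3, S4, S6, S8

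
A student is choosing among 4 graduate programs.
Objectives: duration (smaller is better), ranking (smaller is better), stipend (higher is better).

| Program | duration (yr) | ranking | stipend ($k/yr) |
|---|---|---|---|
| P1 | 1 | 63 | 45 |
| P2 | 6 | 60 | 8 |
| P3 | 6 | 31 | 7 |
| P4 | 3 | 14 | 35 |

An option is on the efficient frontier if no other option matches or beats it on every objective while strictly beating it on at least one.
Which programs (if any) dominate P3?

P4: duration 3≤6, ranking 14≤31, stipend 35≥7 — dominates P3.
Others (P1, P2) are each worse than P3 on at least one objective.

P4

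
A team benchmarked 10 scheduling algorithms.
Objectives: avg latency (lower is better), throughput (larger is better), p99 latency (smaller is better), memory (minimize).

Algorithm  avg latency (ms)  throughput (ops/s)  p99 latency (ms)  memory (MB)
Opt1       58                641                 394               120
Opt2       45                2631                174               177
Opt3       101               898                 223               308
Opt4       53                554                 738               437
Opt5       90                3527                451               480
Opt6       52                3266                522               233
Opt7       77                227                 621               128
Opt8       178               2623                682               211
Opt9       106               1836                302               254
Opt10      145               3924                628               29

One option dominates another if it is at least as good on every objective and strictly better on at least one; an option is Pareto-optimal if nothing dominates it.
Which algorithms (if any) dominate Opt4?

Opt2, Opt6

Opt2: avg latency 45≤53, throughput 2631≥554, p99 latency 174≤738, memory 177≤437 — dominates Opt4.
Opt6: avg latency 52≤53, throughput 3266≥554, p99 latency 522≤738, memory 233≤437 — dominates Opt4.
Others (Opt1, Opt3, Opt5, Opt7, Opt8, Opt9, Opt10) are each worse than Opt4 on at least one objective.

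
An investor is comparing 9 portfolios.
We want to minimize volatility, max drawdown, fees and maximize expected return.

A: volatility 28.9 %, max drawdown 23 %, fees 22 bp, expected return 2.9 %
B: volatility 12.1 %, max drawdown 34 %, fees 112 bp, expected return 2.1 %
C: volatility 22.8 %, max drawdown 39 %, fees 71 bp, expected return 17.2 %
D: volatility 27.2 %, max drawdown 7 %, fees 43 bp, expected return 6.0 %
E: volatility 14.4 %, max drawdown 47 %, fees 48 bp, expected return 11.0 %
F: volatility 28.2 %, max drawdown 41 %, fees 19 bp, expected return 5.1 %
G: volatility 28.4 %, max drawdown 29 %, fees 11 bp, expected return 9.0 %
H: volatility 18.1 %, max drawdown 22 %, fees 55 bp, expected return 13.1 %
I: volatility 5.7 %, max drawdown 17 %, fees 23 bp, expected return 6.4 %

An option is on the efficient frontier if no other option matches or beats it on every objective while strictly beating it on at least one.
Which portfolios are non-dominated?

A: not dominated.
B: dominated by I (volatility 5.7≤12.1, max drawdown 17≤34, fees 23≤112, expected return 6.4≥2.1).
C: not dominated (best expected return).
D: not dominated (best max drawdown).
E: not dominated.
F: not dominated.
G: not dominated (best fees).
H: not dominated.
I: not dominated (best volatility).

A, C, D, E, F, G, H, I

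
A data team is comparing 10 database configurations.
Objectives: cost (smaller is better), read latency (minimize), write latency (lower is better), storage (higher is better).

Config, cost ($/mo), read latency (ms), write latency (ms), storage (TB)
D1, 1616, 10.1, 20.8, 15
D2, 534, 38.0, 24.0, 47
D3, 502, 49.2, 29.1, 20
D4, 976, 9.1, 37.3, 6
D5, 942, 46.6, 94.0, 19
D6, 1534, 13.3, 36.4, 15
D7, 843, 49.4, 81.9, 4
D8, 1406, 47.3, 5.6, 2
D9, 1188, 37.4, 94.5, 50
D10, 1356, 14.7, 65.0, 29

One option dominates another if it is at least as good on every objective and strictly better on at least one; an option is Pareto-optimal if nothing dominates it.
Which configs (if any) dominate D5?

D2

D2: cost 534≤942, read latency 38.0≤46.6, write latency 24.0≤94.0, storage 47≥19 — dominates D5.
Others (D1, D3, D4, D6, D7, D8, D9, D10) are each worse than D5 on at least one objective.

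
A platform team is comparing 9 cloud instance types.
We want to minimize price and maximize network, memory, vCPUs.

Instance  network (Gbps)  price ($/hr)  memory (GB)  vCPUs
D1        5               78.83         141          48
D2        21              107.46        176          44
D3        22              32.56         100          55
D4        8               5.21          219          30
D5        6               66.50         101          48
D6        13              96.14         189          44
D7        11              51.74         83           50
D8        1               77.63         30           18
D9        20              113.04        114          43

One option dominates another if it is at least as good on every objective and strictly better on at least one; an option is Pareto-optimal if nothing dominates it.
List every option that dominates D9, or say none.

D2: network 21≥20, price 107.46≤113.04, memory 176≥114, vCPUs 44≥43 — dominates D9.
Others (D1, D3, D4, D5, D6, D7, D8) are each worse than D9 on at least one objective.

D2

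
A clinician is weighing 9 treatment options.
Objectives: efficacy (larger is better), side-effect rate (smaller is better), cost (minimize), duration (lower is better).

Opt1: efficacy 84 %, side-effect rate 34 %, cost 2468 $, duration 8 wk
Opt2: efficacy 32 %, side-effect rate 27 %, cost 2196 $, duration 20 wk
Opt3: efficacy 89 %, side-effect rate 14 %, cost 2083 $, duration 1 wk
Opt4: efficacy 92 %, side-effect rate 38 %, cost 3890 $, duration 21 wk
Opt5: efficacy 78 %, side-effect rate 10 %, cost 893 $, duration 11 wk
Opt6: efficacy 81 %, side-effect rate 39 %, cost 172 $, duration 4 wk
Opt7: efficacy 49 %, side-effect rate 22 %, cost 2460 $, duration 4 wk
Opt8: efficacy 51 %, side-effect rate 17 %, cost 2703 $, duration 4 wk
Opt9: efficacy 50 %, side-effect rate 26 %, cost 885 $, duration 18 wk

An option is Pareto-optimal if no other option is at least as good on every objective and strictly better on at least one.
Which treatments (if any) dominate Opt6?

none

Opt1: worse on cost (2468 vs 172).
Opt2: worse on efficacy (32 vs 81).
Opt3: worse on cost (2083 vs 172).
Opt4: worse on cost (3890 vs 172).
Opt5: worse on efficacy (78 vs 81).
Opt7: worse on efficacy (49 vs 81).
Opt8: worse on efficacy (51 vs 81).
Opt9: worse on efficacy (50 vs 81).
No option dominates Opt6.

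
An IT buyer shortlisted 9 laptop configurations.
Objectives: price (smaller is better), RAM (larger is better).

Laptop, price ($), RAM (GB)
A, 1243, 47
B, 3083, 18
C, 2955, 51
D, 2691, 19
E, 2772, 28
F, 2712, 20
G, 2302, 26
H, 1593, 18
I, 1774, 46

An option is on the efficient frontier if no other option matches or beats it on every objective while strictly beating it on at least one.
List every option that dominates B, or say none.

A, C, D, E, F, G, H, I

A: price 1243≤3083, RAM 47≥18 — dominates B.
C: price 2955≤3083, RAM 51≥18 — dominates B.
D: price 2691≤3083, RAM 19≥18 — dominates B.
E: price 2772≤3083, RAM 28≥18 — dominates B.
F: price 2712≤3083, RAM 20≥18 — dominates B.
G: price 2302≤3083, RAM 26≥18 — dominates B.
H: price 1593≤3083, RAM 18≥18 — dominates B.
I: price 1774≤3083, RAM 46≥18 — dominates B.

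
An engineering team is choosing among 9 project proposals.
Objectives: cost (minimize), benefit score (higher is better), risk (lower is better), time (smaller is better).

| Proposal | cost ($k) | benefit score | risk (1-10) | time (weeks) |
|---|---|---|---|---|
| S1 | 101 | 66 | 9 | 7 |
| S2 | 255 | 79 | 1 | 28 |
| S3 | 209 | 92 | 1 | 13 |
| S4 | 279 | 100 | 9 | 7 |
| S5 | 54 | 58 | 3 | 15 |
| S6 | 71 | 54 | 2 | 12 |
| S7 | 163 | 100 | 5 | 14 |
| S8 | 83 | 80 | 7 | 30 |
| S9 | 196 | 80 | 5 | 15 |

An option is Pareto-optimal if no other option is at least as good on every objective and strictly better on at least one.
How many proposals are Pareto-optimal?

7

S1: not dominated.
S2: dominated by S3 (cost 209≤255, benefit score 92≥79, risk 1≤1, time 13≤28).
S3: not dominated.
S4: not dominated.
S5: not dominated (best cost).
S6: not dominated.
S7: not dominated.
S8: not dominated.
S9: dominated by S7 (cost 163≤196, benefit score 100≥80, risk 5≤5, time 14≤15).
Pareto-optimal: S1, S3, S4, S5, S6, S7, S8 → 7.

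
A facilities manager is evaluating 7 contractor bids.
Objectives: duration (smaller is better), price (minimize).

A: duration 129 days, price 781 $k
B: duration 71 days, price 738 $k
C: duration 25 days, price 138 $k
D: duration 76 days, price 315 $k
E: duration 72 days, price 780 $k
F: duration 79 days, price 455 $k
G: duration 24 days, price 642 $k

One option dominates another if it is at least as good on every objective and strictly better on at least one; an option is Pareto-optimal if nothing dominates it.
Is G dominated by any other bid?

No

A: worse on duration (129 vs 24).
B: worse on duration (71 vs 24).
C: worse on duration (25 vs 24).
D: worse on duration (76 vs 24).
E: worse on duration (72 vs 24).
F: worse on duration (79 vs 24).
No option is at least as good as G on every objective and strictly better on one.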